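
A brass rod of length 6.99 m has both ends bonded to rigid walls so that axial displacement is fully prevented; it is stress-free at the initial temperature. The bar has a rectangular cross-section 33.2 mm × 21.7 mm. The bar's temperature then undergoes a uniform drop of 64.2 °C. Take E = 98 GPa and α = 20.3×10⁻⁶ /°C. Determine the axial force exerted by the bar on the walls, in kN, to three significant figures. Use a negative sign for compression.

92.0 kN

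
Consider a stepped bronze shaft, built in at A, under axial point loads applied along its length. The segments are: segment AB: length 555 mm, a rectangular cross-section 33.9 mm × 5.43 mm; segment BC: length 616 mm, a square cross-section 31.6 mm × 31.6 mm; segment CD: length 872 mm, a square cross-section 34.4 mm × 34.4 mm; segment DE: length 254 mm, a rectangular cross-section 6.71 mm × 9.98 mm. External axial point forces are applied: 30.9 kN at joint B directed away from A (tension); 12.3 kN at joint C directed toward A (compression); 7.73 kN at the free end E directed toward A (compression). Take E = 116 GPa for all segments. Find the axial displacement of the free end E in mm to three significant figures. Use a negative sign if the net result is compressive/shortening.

-0.126 mm

Internal axial forces (sectioning from the free end, tension +): N_DE = -7.73 kN, N_CD = -7.73 kN, N_BC = -20.03 kN, N_AB = 10.87 kN.
A_AB = 184.1 mm².
A_BC = 998.6 mm².
A_CD = 1183 mm².
A_DE = 66.97 mm².
δ_AB = 10870·555/(184.1·116000) = 0.2825 mm
δ_BC = -20030·616/(998.6·116000) = -0.1065 mm
δ_CD = -7730·872/(1183·116000) = -0.0491 mm
δ_DE = -7730·254/(66.97·116000) = -0.2528 mm
δ = Σδ_i = -0.1259 mm.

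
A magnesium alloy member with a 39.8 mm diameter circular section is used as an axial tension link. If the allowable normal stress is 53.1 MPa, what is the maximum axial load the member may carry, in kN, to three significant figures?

66.1 kN

A = 1244 mm².
P_max = σ_allow · A = 53.1 · 1244 = 66060 N = 66.06 kN.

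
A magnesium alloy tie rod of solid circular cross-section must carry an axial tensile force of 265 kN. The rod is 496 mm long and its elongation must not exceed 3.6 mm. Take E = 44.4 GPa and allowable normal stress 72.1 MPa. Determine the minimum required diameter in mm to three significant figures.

Required area A ≥ P/σ_allow = 265000/72.1 = 3675 mm².
For a solid circular section, d ≥ √(4A/π) = 68.41 mm.
Elongation limit: A ≥ PL/(Eδ_allow) = 265000·496/(44400·3.6) = 822.3 mm² ⇒ d ≥ 32.36 mm.
The stress limit governs.

68.4 mm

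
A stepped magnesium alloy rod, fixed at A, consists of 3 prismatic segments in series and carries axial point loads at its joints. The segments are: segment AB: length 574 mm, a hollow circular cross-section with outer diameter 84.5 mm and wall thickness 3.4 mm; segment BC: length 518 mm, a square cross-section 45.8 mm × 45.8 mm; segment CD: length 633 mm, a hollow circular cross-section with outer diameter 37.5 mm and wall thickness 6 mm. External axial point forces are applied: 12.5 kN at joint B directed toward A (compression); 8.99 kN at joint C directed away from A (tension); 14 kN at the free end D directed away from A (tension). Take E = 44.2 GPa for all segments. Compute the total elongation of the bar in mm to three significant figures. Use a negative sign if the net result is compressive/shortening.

0.623 mm

Internal axial forces (sectioning from the free end, tension +): N_CD = 14 kN, N_BC = 22.99 kN, N_AB = 10.49 kN.
A_AB = 866.3 mm².
A_BC = 2098 mm².
A_CD = 593.8 mm².
δ_AB = 10490·574/(866.3·44200) = 0.1573 mm
δ_BC = 22990·518/(2098·44200) = 0.1284 mm
δ_CD = 14000·633/(593.8·44200) = 0.3377 mm
δ = Σδ_i = 0.6234 mm.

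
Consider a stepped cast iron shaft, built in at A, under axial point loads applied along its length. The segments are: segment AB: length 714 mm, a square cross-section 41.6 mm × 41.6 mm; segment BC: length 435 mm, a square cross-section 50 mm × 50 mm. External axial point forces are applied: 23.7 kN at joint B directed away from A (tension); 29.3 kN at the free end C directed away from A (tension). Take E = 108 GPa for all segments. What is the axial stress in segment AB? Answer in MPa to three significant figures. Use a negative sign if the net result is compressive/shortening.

30.6 MPa

Internal axial forces (sectioning from the free end, tension +): N_BC = 29.3 kN, N_AB = 53 kN.
A_AB = 1731 mm².
σ_AB = N_AB/A_AB = 53000/1731 = 30.63 MPa.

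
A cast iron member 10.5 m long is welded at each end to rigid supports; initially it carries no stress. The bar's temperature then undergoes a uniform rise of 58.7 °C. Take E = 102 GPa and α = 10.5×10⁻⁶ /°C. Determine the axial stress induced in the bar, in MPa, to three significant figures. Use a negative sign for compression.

-62.9 MPa

Free thermal expansion αLΔT = 10.5e-6 · 10500 · 58.7 = 6.472 mm.
The walls impose strain ε = −(6.472)/10500 = -6.1635e-04; σ = Eε = 102000 · -6.1635e-04 = -62.87 MPa.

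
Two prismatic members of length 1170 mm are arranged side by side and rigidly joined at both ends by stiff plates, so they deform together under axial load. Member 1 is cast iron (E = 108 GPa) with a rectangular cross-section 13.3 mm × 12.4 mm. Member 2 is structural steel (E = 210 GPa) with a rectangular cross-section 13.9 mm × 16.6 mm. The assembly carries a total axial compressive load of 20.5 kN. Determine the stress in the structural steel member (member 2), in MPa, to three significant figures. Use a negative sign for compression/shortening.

-65.0 MPa

A_1 = 164.9 mm².
A_2 = 230.7 mm².
Equal strain + equilibrium ⇒ each member carries load in proportion to AE: A₁E₁ = 17810000 N, A₂E₂ = 48460000 N, ΣAE = 66270000 N.
σ₂ = P·E₂/ΣAE = -20500·210000/66270000 = -64.96 MPa.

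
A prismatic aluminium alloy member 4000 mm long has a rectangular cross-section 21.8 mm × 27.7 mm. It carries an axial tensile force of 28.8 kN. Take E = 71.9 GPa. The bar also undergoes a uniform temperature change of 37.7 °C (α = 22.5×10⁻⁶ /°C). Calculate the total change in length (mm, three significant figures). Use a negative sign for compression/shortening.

6.05 mm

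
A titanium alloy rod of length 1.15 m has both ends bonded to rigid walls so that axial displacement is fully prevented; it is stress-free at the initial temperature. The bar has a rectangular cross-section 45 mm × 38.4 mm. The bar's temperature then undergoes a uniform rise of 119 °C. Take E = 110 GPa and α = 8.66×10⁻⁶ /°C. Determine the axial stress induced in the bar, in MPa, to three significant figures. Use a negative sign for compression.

Free thermal expansion αLΔT = 8.66e-6 · 1150 · 119 = 1.185 mm.
The walls impose strain ε = −(1.185)/1150 = -1.0305e-03; σ = Eε = 110000 · -1.0305e-03 = -113.4 MPa.

-113 MPa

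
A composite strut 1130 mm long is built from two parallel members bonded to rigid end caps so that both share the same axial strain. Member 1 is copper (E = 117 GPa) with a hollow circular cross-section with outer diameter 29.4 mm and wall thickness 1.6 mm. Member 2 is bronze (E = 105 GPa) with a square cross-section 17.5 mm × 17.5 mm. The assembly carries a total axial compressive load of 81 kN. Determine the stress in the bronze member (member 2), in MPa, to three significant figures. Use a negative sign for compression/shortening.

-175 MPa

A_1 = 139.7 mm².
A_2 = 306.2 mm².
Equal strain + equilibrium ⇒ each member carries load in proportion to AE: A₁E₁ = 16350000 N, A₂E₂ = 32160000 N, ΣAE = 48510000 N.
σ₂ = P·E₂/ΣAE = -81000·105000/48510000 = -175.3 MPa.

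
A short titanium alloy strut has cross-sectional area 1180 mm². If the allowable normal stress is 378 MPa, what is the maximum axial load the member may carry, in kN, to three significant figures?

446 kN

P_max = σ_allow · A = 378 · 1180 = 446000 N = 446 kN.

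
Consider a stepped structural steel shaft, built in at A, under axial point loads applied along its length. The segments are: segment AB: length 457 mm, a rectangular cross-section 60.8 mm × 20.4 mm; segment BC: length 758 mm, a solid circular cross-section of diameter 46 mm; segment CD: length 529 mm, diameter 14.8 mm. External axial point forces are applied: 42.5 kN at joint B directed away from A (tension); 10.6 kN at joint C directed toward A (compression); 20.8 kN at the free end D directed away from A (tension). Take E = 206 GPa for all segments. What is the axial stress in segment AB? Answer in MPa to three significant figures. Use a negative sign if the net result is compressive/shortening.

42.5 MPa

Internal axial forces (sectioning from the free end, tension +): N_CD = 20.8 kN, N_BC = 10.2 kN, N_AB = 52.7 kN.
A_AB = 1240 mm².
σ_AB = N_AB/A_AB = 52700/1240 = 42.49 MPa.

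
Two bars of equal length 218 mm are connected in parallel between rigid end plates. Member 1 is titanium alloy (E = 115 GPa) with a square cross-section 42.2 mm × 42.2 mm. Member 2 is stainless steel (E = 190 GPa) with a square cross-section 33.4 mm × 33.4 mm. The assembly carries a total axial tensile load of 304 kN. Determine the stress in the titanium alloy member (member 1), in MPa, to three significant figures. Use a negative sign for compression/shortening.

83.9 MPa

A_1 = 1781 mm².
A_2 = 1116 mm².
Equal strain + equilibrium ⇒ each member carries load in proportion to AE: A₁E₁ = 204800000 N, A₂E₂ = 212000000 N, ΣAE = 416800000 N.
σ₁ = P·E₁/ΣAE = 304000·115000/416800000 = 83.89 MPa.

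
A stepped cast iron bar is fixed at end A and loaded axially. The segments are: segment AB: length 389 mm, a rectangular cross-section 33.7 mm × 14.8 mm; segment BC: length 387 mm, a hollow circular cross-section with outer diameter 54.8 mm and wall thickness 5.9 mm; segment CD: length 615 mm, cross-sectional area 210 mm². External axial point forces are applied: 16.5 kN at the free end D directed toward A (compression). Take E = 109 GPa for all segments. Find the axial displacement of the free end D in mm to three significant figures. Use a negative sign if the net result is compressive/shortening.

Internal axial forces (sectioning from the free end, tension +): N_CD = -16.5 kN, N_BC = -16.5 kN, N_AB = -16.5 kN.
A_AB = 498.8 mm².
A_BC = 906.4 mm².
δ_AB = -16500·389/(498.8·109000) = -0.1181 mm
δ_BC = -16500·387/(906.4·109000) = -0.06463 mm
δ_CD = -16500·615/(210·109000) = -0.4433 mm
δ = Σδ_i = -0.626 mm.

-0.626 mm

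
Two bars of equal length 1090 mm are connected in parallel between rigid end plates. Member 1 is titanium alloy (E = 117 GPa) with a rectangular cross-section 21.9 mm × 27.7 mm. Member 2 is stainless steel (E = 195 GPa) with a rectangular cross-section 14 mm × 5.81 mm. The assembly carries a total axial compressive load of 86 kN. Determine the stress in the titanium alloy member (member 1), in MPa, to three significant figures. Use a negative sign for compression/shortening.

A_1 = 606.6 mm².
A_2 = 81.34 mm².
Equal strain + equilibrium ⇒ each member carries load in proportion to AE: A₁E₁ = 70980000 N, A₂E₂ = 15860000 N, ΣAE = 86840000 N.
σ₁ = P·E₁/ΣAE = -86000·117000/86840000 = -115.9 MPa.

-116 MPa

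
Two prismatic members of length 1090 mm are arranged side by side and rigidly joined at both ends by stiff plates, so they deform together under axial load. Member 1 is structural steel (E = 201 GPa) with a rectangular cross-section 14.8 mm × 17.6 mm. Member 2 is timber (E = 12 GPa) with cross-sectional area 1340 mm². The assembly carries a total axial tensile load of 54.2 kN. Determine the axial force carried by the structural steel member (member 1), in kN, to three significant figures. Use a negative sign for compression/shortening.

A_1 = 260.5 mm².
Equal strain + equilibrium ⇒ each member carries load in proportion to AE: A₁E₁ = 52360000 N, A₂E₂ = 16080000 N, ΣAE = 68440000 N.
F₁ = P·A₁E₁/ΣAE = 54200·52360000/68440000 = 41470 N.

41.5 kN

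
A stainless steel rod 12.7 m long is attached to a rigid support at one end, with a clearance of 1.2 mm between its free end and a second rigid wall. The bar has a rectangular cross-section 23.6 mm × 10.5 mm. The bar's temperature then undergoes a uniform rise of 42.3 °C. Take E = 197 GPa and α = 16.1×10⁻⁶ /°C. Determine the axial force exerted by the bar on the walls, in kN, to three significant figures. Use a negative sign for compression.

Free thermal expansion αLΔT = 16.1e-6 · 12700 · 42.3 = 8.649 mm.
The walls engage after the gap closes; constrained expansion = 8.649 − 1.2 = 7.449 mm.
The walls impose strain ε = −(7.449)/12700 = -5.8654e-04; σ = Eε = 197000 · -5.8654e-04 = -115.5 MPa.
Wall reaction R = σ·A = -115.5·247.8 = -28630 N = -28.63 kN.

-28.6 kN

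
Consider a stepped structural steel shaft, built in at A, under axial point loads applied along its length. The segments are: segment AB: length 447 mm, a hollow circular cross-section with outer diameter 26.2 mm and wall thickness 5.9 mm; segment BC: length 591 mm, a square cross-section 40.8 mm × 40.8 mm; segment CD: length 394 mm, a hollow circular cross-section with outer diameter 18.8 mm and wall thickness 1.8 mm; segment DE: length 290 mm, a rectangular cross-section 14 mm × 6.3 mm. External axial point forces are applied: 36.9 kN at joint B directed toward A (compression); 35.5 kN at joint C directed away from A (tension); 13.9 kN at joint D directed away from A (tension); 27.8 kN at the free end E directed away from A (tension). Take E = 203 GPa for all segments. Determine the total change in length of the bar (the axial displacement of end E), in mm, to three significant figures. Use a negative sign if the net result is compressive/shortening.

1.66 mm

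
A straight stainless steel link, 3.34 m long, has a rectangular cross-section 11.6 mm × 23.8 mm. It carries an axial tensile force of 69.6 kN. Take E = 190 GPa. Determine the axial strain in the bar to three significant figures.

A = 276.1 mm².
σ = N/A = 252.1 MPa; ε = σ/E = 252.1/190000 = 1.327e-03.

0.00133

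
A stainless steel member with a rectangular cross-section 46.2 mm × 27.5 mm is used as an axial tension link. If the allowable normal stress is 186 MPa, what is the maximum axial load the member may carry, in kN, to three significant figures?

A = 1270 mm².
P_max = σ_allow · A = 186 · 1270 = 236300 N = 236.3 kN.

236 kN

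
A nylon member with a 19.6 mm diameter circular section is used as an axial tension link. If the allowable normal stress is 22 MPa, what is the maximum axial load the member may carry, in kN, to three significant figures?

6.64 kN

A = 301.7 mm².
P_max = σ_allow · A = 22 · 301.7 = 6638 N = 6.638 kN.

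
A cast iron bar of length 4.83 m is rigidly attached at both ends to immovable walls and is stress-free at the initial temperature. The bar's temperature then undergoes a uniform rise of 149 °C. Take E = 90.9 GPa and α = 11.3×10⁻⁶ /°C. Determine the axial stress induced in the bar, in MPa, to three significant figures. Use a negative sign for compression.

-153 MPa

Free thermal expansion αLΔT = 11.3e-6 · 4830 · 149 = 8.132 mm.
The walls impose strain ε = −(8.132)/4830 = -1.6837e-03; σ = Eε = 90900 · -1.6837e-03 = -153 MPa.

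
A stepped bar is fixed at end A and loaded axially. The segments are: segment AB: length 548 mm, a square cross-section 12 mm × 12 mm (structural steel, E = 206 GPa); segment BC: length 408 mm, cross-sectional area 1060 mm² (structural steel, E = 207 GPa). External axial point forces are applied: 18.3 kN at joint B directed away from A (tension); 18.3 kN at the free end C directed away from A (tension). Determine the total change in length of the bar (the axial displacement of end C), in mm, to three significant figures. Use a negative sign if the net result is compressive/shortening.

0.710 mm

Internal axial forces (sectioning from the free end, tension +): N_BC = 18.3 kN, N_AB = 36.6 kN.
A_AB = 144 mm².
δ_AB = 36600·548/(144·206000) = 0.6761 mm
δ_BC = 18300·408/(1060·207000) = 0.03403 mm
δ = Σδ_i = 0.7102 mm.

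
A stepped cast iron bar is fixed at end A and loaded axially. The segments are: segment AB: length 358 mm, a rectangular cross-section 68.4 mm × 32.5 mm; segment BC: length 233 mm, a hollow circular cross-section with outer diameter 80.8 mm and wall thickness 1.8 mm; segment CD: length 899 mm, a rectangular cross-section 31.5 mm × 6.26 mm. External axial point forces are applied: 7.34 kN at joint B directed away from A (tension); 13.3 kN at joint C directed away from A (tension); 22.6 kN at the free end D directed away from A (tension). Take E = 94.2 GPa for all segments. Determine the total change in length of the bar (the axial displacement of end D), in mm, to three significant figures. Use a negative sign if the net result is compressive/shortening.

Internal axial forces (sectioning from the free end, tension +): N_CD = 22.6 kN, N_BC = 35.9 kN, N_AB = 43.24 kN.
A_AB = 2223 mm².
A_BC = 446.7 mm².
A_CD = 197.2 mm².
δ_AB = 43240·358/(2223·94200) = 0.07392 mm
δ_BC = 35900·233/(446.7·94200) = 0.1988 mm
δ_CD = 22600·899/(197.2·94200) = 1.094 mm
δ = Σδ_i = 1.366 mm.

1.37 mm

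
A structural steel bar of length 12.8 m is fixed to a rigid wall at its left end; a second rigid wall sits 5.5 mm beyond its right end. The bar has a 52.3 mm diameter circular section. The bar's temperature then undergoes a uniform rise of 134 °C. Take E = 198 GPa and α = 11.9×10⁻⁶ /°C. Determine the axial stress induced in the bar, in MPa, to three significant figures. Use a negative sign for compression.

Free thermal expansion αLΔT = 11.9e-6 · 12800 · 134 = 20.41 mm.
The walls engage after the gap closes; constrained expansion = 20.41 − 5.5 = 14.91 mm.
The walls impose strain ε = −(14.91)/12800 = -1.1649e-03; σ = Eε = 198000 · -1.1649e-03 = -230.7 MPa.

-231 MPa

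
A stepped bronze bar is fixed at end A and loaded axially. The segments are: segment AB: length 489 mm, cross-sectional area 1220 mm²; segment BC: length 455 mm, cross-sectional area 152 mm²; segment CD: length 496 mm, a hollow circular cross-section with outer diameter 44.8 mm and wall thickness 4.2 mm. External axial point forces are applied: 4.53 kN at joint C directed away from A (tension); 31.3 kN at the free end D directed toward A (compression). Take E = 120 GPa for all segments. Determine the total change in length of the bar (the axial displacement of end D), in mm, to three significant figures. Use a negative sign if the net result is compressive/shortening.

-0.999 mm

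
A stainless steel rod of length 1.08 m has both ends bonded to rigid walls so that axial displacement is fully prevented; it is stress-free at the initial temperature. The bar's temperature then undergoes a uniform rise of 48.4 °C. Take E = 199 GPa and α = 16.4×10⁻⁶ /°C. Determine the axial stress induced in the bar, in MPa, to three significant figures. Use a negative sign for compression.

-158 MPa

Free thermal expansion αLΔT = 16.4e-6 · 1080 · 48.4 = 0.8573 mm.
The walls impose strain ε = −(0.8573)/1080 = -7.9376e-04; σ = Eε = 199000 · -7.9376e-04 = -158 MPa.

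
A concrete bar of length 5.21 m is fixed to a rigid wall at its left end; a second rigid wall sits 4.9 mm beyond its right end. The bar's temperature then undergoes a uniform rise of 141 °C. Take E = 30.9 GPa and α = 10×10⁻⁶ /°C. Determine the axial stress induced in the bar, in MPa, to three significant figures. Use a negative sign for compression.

Free thermal expansion αLΔT = 10e-6 · 5210 · 141 = 7.346 mm.
The walls engage after the gap closes; constrained expansion = 7.346 − 4.9 = 2.446 mm.
The walls impose strain ε = −(2.446)/5210 = -4.6950e-04; σ = Eε = 30900 · -4.6950e-04 = -14.51 MPa.

-14.5 MPa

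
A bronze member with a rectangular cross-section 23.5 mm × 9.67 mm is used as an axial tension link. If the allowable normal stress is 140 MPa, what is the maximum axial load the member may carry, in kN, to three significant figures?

A = 227.2 mm².
P_max = σ_allow · A = 140 · 227.2 = 31810 N = 31.81 kN.

31.8 kN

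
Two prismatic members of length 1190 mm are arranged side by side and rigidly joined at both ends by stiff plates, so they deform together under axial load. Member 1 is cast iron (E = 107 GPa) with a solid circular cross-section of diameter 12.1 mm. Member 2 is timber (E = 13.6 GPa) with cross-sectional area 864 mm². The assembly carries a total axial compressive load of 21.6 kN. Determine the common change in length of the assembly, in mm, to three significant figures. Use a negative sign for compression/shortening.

-1.07 mm

A_1 = 115 mm².
Equal strain + equilibrium ⇒ each member carries load in proportion to AE: A₁E₁ = 12300000 N, A₂E₂ = 11750000 N, ΣAE = 24050000 N.
δ = PL/ΣAE = -21600·1190/24050000 = -1.069 mm.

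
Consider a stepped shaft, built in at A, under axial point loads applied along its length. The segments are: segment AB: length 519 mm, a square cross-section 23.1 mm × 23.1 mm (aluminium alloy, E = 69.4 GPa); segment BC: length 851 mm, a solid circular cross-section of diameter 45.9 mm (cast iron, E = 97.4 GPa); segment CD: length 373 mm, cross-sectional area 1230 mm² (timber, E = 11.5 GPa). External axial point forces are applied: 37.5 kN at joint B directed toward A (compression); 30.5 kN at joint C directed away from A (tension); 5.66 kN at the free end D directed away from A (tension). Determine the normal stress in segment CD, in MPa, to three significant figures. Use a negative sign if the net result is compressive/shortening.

Internal axial forces (sectioning from the free end, tension +): N_CD = 5.66 kN, N_BC = 36.16 kN, N_AB = -1.34 kN.
σ_CD = N_CD/A_CD = 5660/1230 = 4.602 MPa.

4.60 MPa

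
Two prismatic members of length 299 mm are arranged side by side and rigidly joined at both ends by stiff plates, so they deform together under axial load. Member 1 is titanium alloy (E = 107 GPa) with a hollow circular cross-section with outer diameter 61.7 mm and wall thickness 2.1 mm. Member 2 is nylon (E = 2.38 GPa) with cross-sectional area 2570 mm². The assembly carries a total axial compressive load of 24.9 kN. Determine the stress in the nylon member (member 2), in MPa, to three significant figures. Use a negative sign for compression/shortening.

-1.23 MPa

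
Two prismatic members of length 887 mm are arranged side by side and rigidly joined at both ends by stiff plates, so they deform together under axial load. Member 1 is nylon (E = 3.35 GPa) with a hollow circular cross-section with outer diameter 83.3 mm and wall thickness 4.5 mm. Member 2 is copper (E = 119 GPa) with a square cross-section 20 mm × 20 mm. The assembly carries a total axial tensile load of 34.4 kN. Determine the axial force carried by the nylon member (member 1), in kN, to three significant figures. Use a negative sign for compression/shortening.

2.50 kN

A_1 = 1114 mm².
A_2 = 400 mm².
Equal strain + equilibrium ⇒ each member carries load in proportion to AE: A₁E₁ = 3732000 N, A₂E₂ = 47600000 N, ΣAE = 51330000 N.
F₁ = P·A₁E₁/ΣAE = 34400·3732000/51330000 = 2501 N.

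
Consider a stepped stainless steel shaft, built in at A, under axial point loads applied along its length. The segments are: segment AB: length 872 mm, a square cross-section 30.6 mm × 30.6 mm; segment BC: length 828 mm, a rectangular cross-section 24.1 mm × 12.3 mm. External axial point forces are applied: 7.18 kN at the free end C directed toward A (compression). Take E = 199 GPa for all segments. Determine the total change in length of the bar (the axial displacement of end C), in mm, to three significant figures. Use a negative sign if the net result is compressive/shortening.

Internal axial forces (sectioning from the free end, tension +): N_BC = -7.18 kN, N_AB = -7.18 kN.
A_AB = 936.4 mm².
A_BC = 296.4 mm².
δ_AB = -7180·872/(936.4·199000) = -0.0336 mm
δ_BC = -7180·828/(296.4·199000) = -0.1008 mm
δ = Σδ_i = -0.1344 mm.

-0.134 mm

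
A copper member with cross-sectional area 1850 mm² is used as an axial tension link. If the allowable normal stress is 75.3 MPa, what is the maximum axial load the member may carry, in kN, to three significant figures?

P_max = σ_allow · A = 75.3 · 1850 = 139300 N = 139.3 kN.

139 kN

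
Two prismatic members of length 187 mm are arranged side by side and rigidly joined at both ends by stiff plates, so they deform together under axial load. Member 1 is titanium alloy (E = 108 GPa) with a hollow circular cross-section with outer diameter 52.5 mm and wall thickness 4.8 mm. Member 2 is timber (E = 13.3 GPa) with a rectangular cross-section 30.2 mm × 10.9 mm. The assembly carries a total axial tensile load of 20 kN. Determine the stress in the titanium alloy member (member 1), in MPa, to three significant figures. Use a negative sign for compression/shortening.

26.3 MPa

A_1 = 719.3 mm².
A_2 = 329.2 mm².
Equal strain + equilibrium ⇒ each member carries load in proportion to AE: A₁E₁ = 77680000 N, A₂E₂ = 4378000 N, ΣAE = 82060000 N.
σ₁ = P·E₁/ΣAE = 20000·108000/82060000 = 26.32 MPa.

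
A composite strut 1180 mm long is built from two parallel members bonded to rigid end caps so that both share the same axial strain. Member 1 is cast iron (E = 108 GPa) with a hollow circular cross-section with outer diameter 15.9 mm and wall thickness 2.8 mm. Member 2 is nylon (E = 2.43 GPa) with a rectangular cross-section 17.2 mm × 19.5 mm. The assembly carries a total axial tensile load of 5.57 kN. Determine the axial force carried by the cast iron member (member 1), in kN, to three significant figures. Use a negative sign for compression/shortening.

5.23 kN

A_1 = 115.2 mm².
A_2 = 335.4 mm².
Equal strain + equilibrium ⇒ each member carries load in proportion to AE: A₁E₁ = 12450000 N, A₂E₂ = 815000 N, ΣAE = 13260000 N.
F₁ = P·A₁E₁/ΣAE = 5570·12450000/13260000 = 5228 N.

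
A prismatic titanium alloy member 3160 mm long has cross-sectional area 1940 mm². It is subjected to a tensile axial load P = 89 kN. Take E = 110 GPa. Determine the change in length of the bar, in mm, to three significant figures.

δ_mech = NL/(AE) = 89000·3160/(1940·110000) = 1.318 mm.

1.32 mm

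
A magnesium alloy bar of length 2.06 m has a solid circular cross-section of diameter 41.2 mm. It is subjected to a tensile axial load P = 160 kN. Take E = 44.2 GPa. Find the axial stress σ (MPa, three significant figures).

A = 1333 mm².
σ = N/A = 160000/1333 = 120 MPa.

120 MPa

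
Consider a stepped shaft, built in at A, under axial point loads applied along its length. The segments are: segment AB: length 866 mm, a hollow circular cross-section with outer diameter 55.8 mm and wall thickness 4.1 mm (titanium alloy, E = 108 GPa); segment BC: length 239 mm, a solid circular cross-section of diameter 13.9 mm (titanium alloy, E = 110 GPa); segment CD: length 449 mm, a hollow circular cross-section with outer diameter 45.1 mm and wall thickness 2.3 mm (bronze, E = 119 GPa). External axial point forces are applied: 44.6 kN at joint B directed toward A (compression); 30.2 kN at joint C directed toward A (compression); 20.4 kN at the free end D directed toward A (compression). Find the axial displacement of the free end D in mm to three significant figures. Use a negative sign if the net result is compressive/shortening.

-2.12 mm

Internal axial forces (sectioning from the free end, tension +): N_CD = -20.4 kN, N_BC = -50.6 kN, N_AB = -95.2 kN.
A_AB = 665.9 mm².
A_BC = 151.7 mm².
A_CD = 309.3 mm².
δ_AB = -95200·866/(665.9·108000) = -1.146 mm
δ_BC = -50600·239/(151.7·110000) = -0.7245 mm
δ_CD = -20400·449/(309.3·119000) = -0.2489 mm
δ = Σδ_i = -2.12 mm.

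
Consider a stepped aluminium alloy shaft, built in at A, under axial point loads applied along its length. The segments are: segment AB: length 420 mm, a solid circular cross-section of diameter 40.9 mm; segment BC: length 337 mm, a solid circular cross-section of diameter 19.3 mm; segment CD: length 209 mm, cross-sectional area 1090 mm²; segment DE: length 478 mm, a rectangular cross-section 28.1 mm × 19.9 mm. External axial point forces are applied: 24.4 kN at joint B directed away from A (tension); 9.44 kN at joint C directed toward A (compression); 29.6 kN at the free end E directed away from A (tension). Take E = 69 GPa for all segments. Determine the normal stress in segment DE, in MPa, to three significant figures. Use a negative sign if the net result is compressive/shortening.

Internal axial forces (sectioning from the free end, tension +): N_DE = 29.6 kN, N_CD = 29.6 kN, N_BC = 20.16 kN, N_AB = 44.56 kN.
A_DE = 559.2 mm².
σ_DE = N_DE/A_DE = 29600/559.2 = 52.93 MPa.

52.9 MPa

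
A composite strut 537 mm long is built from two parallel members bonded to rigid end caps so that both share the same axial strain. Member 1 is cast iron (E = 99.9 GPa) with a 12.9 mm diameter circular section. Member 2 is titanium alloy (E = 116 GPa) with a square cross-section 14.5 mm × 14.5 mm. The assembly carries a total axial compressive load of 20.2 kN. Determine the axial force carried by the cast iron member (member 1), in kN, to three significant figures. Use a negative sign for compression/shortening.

A_1 = 130.7 mm².
A_2 = 210.2 mm².
Equal strain + equilibrium ⇒ each member carries load in proportion to AE: A₁E₁ = 13060000 N, A₂E₂ = 24390000 N, ΣAE = 37450000 N.
F₁ = P·A₁E₁/ΣAE = -20200·13060000/37450000 = -7043 N.

-7.04 kN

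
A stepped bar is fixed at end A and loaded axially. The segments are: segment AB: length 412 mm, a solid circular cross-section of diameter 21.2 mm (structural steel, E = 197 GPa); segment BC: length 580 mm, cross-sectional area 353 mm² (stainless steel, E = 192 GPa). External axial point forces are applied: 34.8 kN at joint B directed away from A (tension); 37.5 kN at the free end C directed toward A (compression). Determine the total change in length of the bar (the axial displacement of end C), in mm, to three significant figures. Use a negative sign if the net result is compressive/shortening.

-0.337 mm

Internal axial forces (sectioning from the free end, tension +): N_BC = -37.5 kN, N_AB = -2.7 kN.
A_AB = 353 mm².
δ_AB = -2700·412/(353·197000) = -0.016 mm
δ_BC = -37500·580/(353·192000) = -0.3209 mm
δ = Σδ_i = -0.3369 mm.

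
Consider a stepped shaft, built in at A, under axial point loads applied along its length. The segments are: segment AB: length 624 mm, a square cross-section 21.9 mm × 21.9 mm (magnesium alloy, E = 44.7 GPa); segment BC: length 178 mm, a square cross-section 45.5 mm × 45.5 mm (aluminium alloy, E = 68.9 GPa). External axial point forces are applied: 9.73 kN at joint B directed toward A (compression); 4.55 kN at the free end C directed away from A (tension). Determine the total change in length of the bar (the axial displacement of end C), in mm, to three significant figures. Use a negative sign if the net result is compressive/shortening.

Internal axial forces (sectioning from the free end, tension +): N_BC = 4.55 kN, N_AB = -5.18 kN.
A_AB = 479.6 mm².
A_BC = 2070 mm².
δ_AB = -5180·624/(479.6·44700) = -0.1508 mm
δ_BC = 4550·178/(2070·68900) = 0.005678 mm
δ = Σδ_i = -0.1451 mm.

-0.145 mm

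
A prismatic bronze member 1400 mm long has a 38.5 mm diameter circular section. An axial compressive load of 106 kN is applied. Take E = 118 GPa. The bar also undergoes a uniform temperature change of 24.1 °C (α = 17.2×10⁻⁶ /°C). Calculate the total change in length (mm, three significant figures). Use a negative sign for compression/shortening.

A = 1164 mm².
δ_mech = NL/(AE) = -106000·1400/(1164·118000) = -1.08 mm.
δ_thermal = αLΔT = 17.2e-6·1400·24.1 = 0.5803 mm.
δ = δ_mech + δ_thermal = -0.5 mm.

-0.500 mm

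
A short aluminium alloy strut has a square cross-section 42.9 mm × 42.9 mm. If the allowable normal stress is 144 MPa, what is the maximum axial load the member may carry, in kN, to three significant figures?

265 kN

A = 1840 mm².
P_max = σ_allow · A = 144 · 1840 = 265000 N = 265 kN.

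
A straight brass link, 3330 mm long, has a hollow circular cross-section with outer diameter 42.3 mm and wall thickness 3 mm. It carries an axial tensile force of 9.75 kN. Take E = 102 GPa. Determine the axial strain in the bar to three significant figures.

A = 370.4 mm².
σ = N/A = 26.32 MPa; ε = σ/E = 26.32/102000 = 2.581e-04.

2.58e-04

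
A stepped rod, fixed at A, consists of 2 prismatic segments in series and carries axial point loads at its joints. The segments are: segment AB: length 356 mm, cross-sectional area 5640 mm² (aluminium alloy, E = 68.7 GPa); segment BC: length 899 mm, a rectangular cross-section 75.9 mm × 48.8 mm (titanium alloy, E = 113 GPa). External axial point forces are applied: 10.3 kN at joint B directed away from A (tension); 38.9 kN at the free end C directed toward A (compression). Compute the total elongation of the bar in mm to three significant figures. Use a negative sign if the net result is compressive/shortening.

-0.110 mm

Internal axial forces (sectioning from the free end, tension +): N_BC = -38.9 kN, N_AB = -28.6 kN.
A_BC = 3704 mm².
δ_AB = -28600·356/(5640·68700) = -0.02628 mm
δ_BC = -38900·899/(3704·113000) = -0.08355 mm
δ = Σδ_i = -0.1098 mm.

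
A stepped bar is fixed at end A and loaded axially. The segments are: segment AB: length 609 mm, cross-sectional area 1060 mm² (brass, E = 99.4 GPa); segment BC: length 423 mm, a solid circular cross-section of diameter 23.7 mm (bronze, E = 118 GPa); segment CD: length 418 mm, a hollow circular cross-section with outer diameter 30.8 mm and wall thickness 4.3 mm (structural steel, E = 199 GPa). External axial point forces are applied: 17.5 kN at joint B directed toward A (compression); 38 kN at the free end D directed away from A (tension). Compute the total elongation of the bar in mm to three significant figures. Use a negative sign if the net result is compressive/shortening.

Internal axial forces (sectioning from the free end, tension +): N_CD = 38 kN, N_BC = 38 kN, N_AB = 20.5 kN.
A_BC = 441.2 mm².
A_CD = 358 mm².
δ_AB = 20500·609/(1060·99400) = 0.1185 mm
δ_BC = 38000·423/(441.2·118000) = 0.3088 mm
δ_CD = 38000·418/(358·199000) = 0.223 mm
δ = Σδ_i = 0.6502 mm.

0.650 mm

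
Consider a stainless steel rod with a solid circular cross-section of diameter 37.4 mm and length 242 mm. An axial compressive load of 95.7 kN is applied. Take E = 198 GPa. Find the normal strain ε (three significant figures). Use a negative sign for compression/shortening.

-4.40e-04

A = 1099 mm².
σ = N/A = -87.11 MPa; ε = σ/E = -87.11/198000 = -4.400e-04.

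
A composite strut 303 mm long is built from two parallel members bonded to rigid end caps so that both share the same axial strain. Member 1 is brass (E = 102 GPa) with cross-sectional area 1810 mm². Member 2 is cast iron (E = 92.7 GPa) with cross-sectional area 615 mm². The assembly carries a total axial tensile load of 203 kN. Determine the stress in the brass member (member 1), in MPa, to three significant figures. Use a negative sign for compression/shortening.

Equal strain + equilibrium ⇒ each member carries load in proportion to AE: A₁E₁ = 184600000 N, A₂E₂ = 57010000 N, ΣAE = 241600000 N.
σ₁ = P·E₁/ΣAE = 203000·102000/241600000 = 85.69 MPa.

85.7 MPa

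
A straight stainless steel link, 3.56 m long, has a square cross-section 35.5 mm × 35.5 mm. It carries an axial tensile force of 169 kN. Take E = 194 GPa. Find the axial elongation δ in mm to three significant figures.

2.46 mm

A = 1260 mm².
δ_mech = NL/(AE) = 169000·3560/(1260·194000) = 2.461 mm.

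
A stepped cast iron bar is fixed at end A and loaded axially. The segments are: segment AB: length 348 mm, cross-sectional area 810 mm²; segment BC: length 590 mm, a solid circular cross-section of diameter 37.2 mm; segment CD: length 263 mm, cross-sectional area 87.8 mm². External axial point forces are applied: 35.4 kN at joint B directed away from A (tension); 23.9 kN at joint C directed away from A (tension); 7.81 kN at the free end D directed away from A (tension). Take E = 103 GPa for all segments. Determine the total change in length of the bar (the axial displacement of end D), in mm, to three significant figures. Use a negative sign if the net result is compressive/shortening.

0.674 mm

Internal axial forces (sectioning from the free end, tension +): N_CD = 7.81 kN, N_BC = 31.71 kN, N_AB = 67.11 kN.
A_BC = 1087 mm².
δ_AB = 67110·348/(810·103000) = 0.2799 mm
δ_BC = 31710·590/(1087·103000) = 0.1671 mm
δ_CD = 7810·263/(87.8·103000) = 0.2271 mm
δ = Σδ_i = 0.6742 mm.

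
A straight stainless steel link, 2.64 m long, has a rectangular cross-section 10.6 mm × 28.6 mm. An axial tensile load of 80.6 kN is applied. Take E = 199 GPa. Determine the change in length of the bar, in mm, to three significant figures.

3.53 mm

A = 303.2 mm².
δ_mech = NL/(AE) = 80600·2640/(303.2·199000) = 3.527 mm.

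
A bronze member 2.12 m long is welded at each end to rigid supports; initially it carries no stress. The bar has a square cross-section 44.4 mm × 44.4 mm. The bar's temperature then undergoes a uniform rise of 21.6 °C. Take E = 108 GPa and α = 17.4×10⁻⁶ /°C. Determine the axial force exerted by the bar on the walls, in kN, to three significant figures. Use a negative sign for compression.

-80.0 kN

Free thermal expansion αLΔT = 17.4e-6 · 2120 · 21.6 = 0.7968 mm.
The walls impose strain ε = −(0.7968)/2120 = -3.7584e-04; σ = Eε = 108000 · -3.7584e-04 = -40.59 MPa.
Wall reaction R = σ·A = -40.59·1971 = -80020 N = -80.02 kN.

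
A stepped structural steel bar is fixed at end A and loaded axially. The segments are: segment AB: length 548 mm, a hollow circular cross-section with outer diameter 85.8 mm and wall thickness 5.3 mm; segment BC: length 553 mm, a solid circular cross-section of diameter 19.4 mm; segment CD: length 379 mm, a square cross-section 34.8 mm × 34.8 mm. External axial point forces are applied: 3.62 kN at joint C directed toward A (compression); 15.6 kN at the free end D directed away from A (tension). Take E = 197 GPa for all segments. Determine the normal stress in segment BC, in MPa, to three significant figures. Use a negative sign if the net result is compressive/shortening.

Internal axial forces (sectioning from the free end, tension +): N_CD = 15.6 kN, N_BC = 11.98 kN, N_AB = 11.98 kN.
A_BC = 295.6 mm².
σ_BC = N_BC/A_BC = 11980/295.6 = 40.53 MPa.

40.5 MPa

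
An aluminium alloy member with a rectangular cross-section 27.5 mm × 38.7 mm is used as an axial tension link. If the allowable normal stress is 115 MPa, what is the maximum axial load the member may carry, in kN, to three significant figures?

122 kN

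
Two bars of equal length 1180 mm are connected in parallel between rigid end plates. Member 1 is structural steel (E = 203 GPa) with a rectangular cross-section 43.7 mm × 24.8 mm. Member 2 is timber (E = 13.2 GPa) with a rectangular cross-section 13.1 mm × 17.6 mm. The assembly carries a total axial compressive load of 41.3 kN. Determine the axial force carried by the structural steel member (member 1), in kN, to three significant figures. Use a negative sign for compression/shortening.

-40.7 kN

A_1 = 1084 mm².
A_2 = 230.6 mm².
Equal strain + equilibrium ⇒ each member carries load in proportion to AE: A₁E₁ = 220000000 N, A₂E₂ = 3043000 N, ΣAE = 223000000 N.
F₁ = P·A₁E₁/ΣAE = -41300·220000000/223000000 = -40740 N.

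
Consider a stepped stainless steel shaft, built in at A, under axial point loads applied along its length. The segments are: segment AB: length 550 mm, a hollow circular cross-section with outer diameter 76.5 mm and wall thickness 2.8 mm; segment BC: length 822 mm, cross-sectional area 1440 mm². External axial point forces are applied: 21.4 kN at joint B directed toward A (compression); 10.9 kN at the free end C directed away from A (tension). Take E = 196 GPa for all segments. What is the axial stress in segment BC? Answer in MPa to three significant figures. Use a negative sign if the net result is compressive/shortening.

7.57 MPa

Internal axial forces (sectioning from the free end, tension +): N_BC = 10.9 kN, N_AB = -10.5 kN.
σ_BC = N_BC/A_BC = 10900/1440 = 7.569 MPa.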